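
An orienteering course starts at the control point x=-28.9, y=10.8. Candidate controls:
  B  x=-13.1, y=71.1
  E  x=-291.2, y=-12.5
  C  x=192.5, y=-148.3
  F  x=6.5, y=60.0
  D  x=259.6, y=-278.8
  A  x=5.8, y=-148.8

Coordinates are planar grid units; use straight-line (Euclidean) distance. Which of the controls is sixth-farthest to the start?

Distance to each, sorted:
D: 408.8
C: 272.6
E: 263.3
A: 163.3
B: 62.3
F: 60.6
The sixth-farthest is F at 60.6.

F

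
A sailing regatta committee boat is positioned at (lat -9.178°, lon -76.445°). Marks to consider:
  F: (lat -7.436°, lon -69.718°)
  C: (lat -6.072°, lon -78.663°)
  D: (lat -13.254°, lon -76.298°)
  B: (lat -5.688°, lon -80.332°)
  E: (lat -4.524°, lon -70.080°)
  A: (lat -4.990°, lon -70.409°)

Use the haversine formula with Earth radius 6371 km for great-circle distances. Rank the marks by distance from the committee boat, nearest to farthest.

C, D, B, F, A, E

Distance from the committee boat at (lat -9.178°, lon -76.445°) to each:
C (lat -6.072°, lon -78.663°): 423.1 km
D (lat -13.254°, lon -76.298°): 453.5 km
B (lat -5.688°, lon -80.332°): 578.1 km
F (lat -7.436°, lon -69.718°): 765.0 km
A (lat -4.990°, lon -70.409°): 812.6 km
E (lat -4.524°, lon -70.080°): 872.5 km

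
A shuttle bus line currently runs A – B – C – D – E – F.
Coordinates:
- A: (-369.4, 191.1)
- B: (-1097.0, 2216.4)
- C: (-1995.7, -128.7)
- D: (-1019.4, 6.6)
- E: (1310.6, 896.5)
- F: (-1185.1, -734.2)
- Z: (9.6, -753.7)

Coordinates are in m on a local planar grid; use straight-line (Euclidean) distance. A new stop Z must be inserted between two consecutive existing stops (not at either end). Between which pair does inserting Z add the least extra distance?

between E and F

Added distance for inserting Z between each consecutive pair:
A–B: 2035.5 m
B–C: 2758.6 m
C–D: 2394.2 m
D–E: 886.6 m
E–F: 315.0 m
Smallest added distance is 315.0 m, inserting between E and F.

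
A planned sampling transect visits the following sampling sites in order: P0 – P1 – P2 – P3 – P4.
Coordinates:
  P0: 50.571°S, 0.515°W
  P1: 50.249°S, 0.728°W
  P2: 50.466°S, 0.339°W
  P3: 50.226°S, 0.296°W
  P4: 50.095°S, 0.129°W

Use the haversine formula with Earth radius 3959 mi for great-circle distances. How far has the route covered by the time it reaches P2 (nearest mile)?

47 mi

Leg distances:
P0→P1: 24.1 mi  (cumulative 24.1 mi)
P1→P2: 22.8 mi  (cumulative 46.9 mi)
Cumulative distance at P2 ≈ 47 mi.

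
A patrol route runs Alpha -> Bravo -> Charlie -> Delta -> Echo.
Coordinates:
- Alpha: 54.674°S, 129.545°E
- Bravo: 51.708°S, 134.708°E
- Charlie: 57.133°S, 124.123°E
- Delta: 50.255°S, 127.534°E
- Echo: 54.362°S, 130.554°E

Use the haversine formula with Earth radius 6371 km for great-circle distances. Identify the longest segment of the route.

Leg distances:
Alpha→Bravo: 476.3 km
Bravo→Charlie: 910.8 km
Charlie→Delta: 796.8 km
Delta→Echo: 500.6 km
The longest leg is Bravo–Charlie at 910.8 km.

Bravo–Charlie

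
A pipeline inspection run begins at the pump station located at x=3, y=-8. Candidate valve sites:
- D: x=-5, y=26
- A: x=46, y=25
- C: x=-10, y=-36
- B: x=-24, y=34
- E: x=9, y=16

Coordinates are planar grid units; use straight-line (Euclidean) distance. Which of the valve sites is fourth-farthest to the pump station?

Distance to each, sorted:
A: 54.2
B: 49.9
D: 34.9
C: 30.9
E: 24.7
The fourth-farthest is C at 30.9.

C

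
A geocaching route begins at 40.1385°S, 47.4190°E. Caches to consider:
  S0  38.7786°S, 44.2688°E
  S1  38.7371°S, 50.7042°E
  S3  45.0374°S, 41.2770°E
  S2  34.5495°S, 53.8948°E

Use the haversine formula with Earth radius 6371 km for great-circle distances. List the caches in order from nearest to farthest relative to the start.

Distances from the start:
S0 38.7786°S, 44.2688°E: 309.8 km
S1 38.7371°S, 50.7042°E: 322.3 km
S3 45.0374°S, 41.2770°E: 740.9 km
S2 34.5495°S, 53.8948°E: 844.5 km

S0, S1, S3, S2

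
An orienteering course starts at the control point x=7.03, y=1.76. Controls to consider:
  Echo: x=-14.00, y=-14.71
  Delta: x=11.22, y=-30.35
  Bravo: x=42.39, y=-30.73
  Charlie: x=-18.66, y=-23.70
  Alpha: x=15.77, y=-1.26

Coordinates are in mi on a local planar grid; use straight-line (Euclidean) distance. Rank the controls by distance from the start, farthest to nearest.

Distance from the start at x=7.03, y=1.76 to each:
Bravo x=42.39, y=-30.73: 48.0 mi
Charlie x=-18.66, y=-23.70: 36.2 mi
Delta x=11.22, y=-30.35: 32.4 mi
Echo x=-14.00, y=-14.71: 26.7 mi
Alpha x=15.77, y=-1.26: 9.2 mi

Bravo, Charlie, Delta, Echo, Alpha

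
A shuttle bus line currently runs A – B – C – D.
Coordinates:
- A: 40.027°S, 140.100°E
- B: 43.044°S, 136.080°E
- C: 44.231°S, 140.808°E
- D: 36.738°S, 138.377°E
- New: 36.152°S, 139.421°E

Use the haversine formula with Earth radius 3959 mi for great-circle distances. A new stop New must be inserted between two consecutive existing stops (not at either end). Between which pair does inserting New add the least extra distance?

between C and D

Added distance for inserting New between each consecutive pair:
A–B: 484.2 mi
B–C: 821.0 mi
C–D: 100.5 mi
Smallest added distance is 100.5 mi, inserting between C and D.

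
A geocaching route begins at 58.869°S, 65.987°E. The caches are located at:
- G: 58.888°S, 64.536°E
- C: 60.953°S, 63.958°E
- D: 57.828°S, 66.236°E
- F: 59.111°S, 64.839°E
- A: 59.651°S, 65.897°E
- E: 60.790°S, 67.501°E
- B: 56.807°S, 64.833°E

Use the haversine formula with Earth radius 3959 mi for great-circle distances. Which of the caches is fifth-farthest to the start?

A

Distance to each, sorted:
C: 160.2 mi
B: 148.7 mi
E: 142.8 mi
D: 72.5 mi
A: 54.1 mi
G: 51.8 mi
F: 44.2 mi
The fifth-farthest is A at 54.1 mi.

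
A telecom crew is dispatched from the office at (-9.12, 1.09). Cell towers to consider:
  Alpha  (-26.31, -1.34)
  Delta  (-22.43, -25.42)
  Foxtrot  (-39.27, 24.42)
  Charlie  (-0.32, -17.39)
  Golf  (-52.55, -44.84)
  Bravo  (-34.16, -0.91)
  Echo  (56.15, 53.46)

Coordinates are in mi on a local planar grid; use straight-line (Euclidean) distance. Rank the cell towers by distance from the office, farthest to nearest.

Echo, Golf, Foxtrot, Delta, Bravo, Charlie, Alpha

Distances from the office:
Echo (56.15, 53.46): 83.7 mi
Golf (-52.55, -44.84): 63.2 mi
Foxtrot (-39.27, 24.42): 38.1 mi
Delta (-22.43, -25.42): 29.7 mi
Bravo (-34.16, -0.91): 25.1 mi
Charlie (-0.32, -17.39): 20.5 mi
Alpha (-26.31, -1.34): 17.4 mi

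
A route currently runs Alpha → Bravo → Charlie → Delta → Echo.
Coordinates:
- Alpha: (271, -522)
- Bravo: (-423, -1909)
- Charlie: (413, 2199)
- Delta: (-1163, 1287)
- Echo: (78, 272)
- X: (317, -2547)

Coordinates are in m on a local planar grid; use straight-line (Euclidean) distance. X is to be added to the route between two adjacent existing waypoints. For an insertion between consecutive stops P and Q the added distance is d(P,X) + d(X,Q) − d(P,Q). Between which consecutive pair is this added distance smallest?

Added distance for inserting X between each consecutive pair:
Alpha–Bravo: 1451.6 m
Bravo–Charlie: 1531.8 m
Charlie–Delta: 7035.9 m
Delta–Echo: 5335.6 m
Smallest added distance is 1451.6 m, inserting between Alpha and Bravo.

between Alpha and Bravo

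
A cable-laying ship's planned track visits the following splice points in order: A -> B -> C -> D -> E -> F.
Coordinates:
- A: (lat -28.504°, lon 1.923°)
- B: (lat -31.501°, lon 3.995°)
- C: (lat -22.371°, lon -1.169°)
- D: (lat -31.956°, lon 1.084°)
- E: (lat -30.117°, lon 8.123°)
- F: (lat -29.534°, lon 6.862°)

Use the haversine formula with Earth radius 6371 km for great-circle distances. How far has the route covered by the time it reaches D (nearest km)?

Leg distances:
A→B: 388.4 km  (cumulative 388.4 km)
B→C: 1136.5 km  (cumulative 1524.9 km)
C→D: 1088.8 km  (cumulative 2613.7 km)
Cumulative distance at D ≈ 2614 km.

2614 km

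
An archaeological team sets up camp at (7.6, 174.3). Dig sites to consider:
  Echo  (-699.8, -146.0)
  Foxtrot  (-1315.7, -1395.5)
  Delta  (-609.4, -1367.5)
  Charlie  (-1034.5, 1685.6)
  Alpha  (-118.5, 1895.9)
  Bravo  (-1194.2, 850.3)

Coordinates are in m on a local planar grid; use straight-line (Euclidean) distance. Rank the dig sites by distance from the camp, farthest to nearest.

Distances from the camp:
Foxtrot (-1315.7, -1395.5): 2053.1 m
Charlie (-1034.5, 1685.6): 1835.8 m
Alpha (-118.5, 1895.9): 1726.2 m
Delta (-609.4, -1367.5): 1660.7 m
Bravo (-1194.2, 850.3): 1378.9 m
Echo (-699.8, -146.0): 776.5 m

Foxtrot, Charlie, Alpha, Delta, Bravo, Echo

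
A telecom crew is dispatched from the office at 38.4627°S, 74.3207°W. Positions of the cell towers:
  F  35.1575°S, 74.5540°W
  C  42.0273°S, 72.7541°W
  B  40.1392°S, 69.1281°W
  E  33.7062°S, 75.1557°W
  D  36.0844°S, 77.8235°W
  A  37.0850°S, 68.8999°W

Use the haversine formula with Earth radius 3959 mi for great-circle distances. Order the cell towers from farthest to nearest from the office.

Distance from the office at 38.4627°S, 74.3207°W to each:
E 33.7062°S, 75.1557°W: 331.9 mi
A 37.0850°S, 68.8999°W: 310.9 mi
B 40.1392°S, 69.1281°W: 300.8 mi
C 42.0273°S, 72.7541°W: 259.8 mi
D 36.0844°S, 77.8235°W: 253.1 mi
F 35.1575°S, 74.5540°W: 228.7 mi

E, A, B, C, D, F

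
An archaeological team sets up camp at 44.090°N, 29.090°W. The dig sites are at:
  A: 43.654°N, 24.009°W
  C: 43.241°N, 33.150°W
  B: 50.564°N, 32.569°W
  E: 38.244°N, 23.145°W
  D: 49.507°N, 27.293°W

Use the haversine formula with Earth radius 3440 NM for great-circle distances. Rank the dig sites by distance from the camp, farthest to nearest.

Distances from the camp:
E 38.244°N, 23.145°W: 441.8 NM
B 50.564°N, 32.569°W: 413.6 NM
D 49.507°N, 27.293°W: 333.5 NM
A 43.654°N, 24.009°W: 221.4 NM
C 43.241°N, 33.150°W: 183.5 NM

E, B, D, A, C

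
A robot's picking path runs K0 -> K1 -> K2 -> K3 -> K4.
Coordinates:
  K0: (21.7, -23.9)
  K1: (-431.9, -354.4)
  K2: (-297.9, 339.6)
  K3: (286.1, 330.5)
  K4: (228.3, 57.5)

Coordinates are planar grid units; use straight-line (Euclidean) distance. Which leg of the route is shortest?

Leg distances:
K0→K1: 561.2
K1→K2: 706.8
K2→K3: 584.1
K3→K4: 279.1
The shortest leg is K3–K4 at 279.1.

K3–K4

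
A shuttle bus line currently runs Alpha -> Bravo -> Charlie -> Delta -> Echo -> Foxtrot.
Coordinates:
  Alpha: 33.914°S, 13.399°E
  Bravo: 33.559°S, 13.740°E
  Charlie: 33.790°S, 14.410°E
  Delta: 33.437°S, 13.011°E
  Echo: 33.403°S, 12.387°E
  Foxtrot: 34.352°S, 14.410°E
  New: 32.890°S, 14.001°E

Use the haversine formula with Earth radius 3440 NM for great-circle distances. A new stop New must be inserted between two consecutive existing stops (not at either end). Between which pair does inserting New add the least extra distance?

Added distance for inserting New between each consecutive pair:
Alpha–Bravo: 83.5 NM
Bravo–Charlie: 63.8 NM
Charlie–Delta: 44.3 NM
Delta–Echo: 115.1 NM
Echo–Foxtrot: 61.1 NM
Smallest added distance is 44.3 NM, inserting between Charlie and Delta.

between Charlie and Delta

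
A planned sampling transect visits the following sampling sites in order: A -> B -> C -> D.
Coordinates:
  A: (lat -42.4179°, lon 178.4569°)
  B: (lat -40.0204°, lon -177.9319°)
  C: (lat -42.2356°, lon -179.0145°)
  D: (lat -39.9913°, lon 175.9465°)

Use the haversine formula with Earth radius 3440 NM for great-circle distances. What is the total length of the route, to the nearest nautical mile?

624 NM

Leg distances:
A→B: 217.5 NM  (cumulative 217.5 NM)
B→C: 141.7 NM  (cumulative 359.2 NM)
C→D: 264.7 NM  (cumulative 623.9 NM)
Total route length ≈ 624 NM.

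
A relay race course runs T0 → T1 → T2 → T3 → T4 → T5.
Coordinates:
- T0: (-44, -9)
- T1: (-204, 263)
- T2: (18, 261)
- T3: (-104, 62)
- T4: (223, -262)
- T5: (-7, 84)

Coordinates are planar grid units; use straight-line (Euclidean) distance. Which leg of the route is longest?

T3–T4

Leg distances:
T0→T1: 315.6
T1→T2: 222.0
T2→T3: 233.4
T3→T4: 460.3
T4→T5: 415.5
The longest leg is T3–T4 at 460.3.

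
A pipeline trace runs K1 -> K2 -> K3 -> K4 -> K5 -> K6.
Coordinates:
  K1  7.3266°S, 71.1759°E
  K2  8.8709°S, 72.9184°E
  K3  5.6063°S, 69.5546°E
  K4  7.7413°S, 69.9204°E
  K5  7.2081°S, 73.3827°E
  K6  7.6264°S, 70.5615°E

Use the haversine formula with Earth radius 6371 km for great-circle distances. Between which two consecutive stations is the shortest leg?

Leg distances:
K1→K2: 257.5 km
K2→K3: 519.1 km
K3→K4: 240.8 km
K4→K5: 386.3 km
K5→K6: 314.5 km
The shortest leg is K3–K4 at 240.8 km.

K3–K4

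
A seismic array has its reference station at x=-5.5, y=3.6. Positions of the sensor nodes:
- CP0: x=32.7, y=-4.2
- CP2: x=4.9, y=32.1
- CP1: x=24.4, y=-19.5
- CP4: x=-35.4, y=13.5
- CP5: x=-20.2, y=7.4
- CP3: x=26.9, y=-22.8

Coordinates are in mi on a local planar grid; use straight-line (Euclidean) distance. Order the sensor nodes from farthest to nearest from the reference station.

Computing each straight-line distance from x=-5.5, y=3.6:
CP3 x=26.9, y=-22.8: 41.8 mi
CP0 x=32.7, y=-4.2: 39.0 mi
CP1 x=24.4, y=-19.5: 37.8 mi
CP4 x=-35.4, y=13.5: 31.5 mi
CP2 x=4.9, y=32.1: 30.3 mi
CP5 x=-20.2, y=7.4: 15.2 mi

CP3, CP0, CP1, CP4, CP2, CP5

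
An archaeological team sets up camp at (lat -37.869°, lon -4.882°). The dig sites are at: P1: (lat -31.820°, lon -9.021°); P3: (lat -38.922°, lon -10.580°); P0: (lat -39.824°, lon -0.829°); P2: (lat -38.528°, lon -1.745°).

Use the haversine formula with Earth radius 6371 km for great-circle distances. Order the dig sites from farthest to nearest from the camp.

Distance from the camp at (lat -37.869°, lon -4.882°) to each:
P1 (lat -31.820°, lon -9.021°): 771.2 km
P3 (lat -38.922°, lon -10.580°): 510.1 km
P0 (lat -39.824°, lon -0.829°): 412.8 km
P2 (lat -38.528°, lon -1.745°): 283.7 km

P1, P3, P0, P2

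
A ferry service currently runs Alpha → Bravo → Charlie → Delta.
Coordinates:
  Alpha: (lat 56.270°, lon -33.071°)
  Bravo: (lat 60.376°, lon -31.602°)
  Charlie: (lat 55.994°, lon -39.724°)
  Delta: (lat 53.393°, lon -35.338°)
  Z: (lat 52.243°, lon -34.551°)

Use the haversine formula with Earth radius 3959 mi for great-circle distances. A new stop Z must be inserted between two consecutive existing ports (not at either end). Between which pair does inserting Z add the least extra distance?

Added distance for inserting Z between each consecutive pair:
Alpha–Bravo: 569.0 mi
Bravo–Charlie: 483.4 mi
Charlie–Delta: 168.2 mi
Smallest added distance is 168.2 mi, inserting between Charlie and Delta.

between Charlie and Delta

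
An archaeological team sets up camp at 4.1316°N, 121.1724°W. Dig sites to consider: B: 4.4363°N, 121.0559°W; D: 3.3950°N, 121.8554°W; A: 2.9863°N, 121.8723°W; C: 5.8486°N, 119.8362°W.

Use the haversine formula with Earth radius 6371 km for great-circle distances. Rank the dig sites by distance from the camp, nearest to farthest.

Distance from the camp at 4.1316°N, 121.1724°W to each:
B 4.4363°N, 121.0559°W: 36.3 km
D 3.3950°N, 121.8554°W: 111.6 km
A 2.9863°N, 121.8723°W: 149.2 km
C 5.8486°N, 119.8362°W: 241.6 km

B, D, A, C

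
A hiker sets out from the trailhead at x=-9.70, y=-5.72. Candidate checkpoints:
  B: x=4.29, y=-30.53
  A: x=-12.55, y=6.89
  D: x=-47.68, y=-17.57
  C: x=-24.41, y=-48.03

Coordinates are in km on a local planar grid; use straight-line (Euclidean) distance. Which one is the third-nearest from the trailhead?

D

Distances from the trailhead (x=-9.70, y=-5.72):
A: 12.9 km
B: 28.5 km
D: 39.8 km
C: 44.8 km
The third-nearest is D at 39.8 km.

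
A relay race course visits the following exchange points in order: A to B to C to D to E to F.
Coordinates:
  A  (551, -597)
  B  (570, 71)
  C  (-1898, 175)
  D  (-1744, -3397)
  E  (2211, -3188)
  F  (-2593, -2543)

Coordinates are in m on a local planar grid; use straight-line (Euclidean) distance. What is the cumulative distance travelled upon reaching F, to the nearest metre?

15521 m

Leg distances:
A→B: 668.3 m  (cumulative 668.3 m)
B→C: 2470.2 m  (cumulative 3138.5 m)
C→D: 3575.3 m  (cumulative 6713.8 m)
D→E: 3960.5 m  (cumulative 10674.3 m)
E→F: 4847.1 m  (cumulative 15521.4 m)
Cumulative distance at F ≈ 15521 m.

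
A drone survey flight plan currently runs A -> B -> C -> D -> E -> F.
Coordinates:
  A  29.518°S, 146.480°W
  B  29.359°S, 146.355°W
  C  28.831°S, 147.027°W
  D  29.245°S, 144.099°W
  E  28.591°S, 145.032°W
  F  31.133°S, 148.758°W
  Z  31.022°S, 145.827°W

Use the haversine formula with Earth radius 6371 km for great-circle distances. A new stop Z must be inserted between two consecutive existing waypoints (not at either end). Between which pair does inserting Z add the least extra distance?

Added distance for inserting Z between each consecutive pair:
A–B: 348.9 km
B–C: 373.6 km
C–D: 239.5 km
D–E: 422.8 km
E–F: 103.3 km
Smallest added distance is 103.3 km, inserting between E and F.

between E and F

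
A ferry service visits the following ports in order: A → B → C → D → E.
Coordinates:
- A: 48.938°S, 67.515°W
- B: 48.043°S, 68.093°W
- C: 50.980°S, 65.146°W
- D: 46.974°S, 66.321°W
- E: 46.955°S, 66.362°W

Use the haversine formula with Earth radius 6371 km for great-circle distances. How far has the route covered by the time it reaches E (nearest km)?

955 km

Leg distances:
A→B: 108.3 km  (cumulative 108.3 km)
B→C: 389.7 km  (cumulative 498.0 km)
C→D: 453.6 km  (cumulative 951.6 km)
D→E: 3.8 km  (cumulative 955.3 km)
Cumulative distance at E ≈ 955 km.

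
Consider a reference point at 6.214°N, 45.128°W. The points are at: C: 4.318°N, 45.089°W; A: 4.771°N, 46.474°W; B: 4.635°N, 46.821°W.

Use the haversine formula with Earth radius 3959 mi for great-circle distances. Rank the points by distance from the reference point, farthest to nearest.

Computing each great-circle distance from 6.214°N, 45.128°W:
B 4.635°N, 46.821°W: 159.6 mi
A 4.771°N, 46.474°W: 136.1 mi
C 4.318°N, 45.089°W: 131.0 mi

B, A, C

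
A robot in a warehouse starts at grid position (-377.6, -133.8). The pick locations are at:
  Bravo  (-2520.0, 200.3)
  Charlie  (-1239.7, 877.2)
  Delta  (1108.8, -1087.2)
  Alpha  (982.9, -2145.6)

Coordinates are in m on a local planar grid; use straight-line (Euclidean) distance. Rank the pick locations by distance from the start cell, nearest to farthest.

Computing each straight-line distance from (-377.6, -133.8):
Charlie (-1239.7, 877.2): 1328.7 m
Delta (1108.8, -1087.2): 1765.9 m
Bravo (-2520.0, 200.3): 2168.3 m
Alpha (982.9, -2145.6): 2428.6 m

Charlie, Delta, Bravo, Alpha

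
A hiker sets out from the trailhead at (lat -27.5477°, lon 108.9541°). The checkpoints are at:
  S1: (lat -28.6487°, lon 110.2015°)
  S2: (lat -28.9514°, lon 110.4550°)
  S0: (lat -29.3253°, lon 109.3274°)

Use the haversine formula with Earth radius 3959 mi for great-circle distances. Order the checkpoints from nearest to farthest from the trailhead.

S1, S0, S2

Distance from the trailhead at (lat -27.5477°, lon 108.9541°) to each:
S1 (lat -28.6487°, lon 110.2015°): 107.6 mi
S0 (lat -29.3253°, lon 109.3274°): 124.9 mi
S2 (lat -28.9514°, lon 110.4550°): 133.2 mi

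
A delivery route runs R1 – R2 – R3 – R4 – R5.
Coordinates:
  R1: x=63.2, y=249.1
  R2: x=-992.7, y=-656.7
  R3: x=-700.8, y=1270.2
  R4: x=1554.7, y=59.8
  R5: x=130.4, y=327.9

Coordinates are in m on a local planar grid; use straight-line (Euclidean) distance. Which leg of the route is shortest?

Leg distances:
R1→R2: 1391.2 m
R2→R3: 1948.9 m
R3→R4: 2559.8 m
R4→R5: 1449.3 m
The shortest leg is R1–R2 at 1391.2 m.

R1–R2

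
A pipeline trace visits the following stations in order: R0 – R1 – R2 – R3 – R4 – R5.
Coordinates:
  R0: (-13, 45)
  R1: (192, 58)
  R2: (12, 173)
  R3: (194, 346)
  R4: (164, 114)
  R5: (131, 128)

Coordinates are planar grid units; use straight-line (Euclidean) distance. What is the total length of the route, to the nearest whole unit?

940

Leg distances:
R0→R1: 205.4  (cumulative 205.4)
R1→R2: 213.6  (cumulative 419.0)
R2→R3: 251.1  (cumulative 670.1)
R3→R4: 233.9  (cumulative 904.0)
R4→R5: 35.8  (cumulative 939.9)
Total route length ≈ 940.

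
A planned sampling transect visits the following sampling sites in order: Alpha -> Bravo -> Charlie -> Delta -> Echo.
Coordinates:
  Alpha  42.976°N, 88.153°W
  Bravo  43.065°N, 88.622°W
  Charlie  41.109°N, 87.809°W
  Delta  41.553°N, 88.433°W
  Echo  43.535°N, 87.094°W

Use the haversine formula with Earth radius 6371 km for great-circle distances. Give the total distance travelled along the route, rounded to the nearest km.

585 km

Leg distances:
Alpha→Bravo: 39.4 km  (cumulative 39.4 km)
Bravo→Charlie: 227.6 km  (cumulative 267.0 km)
Charlie→Delta: 71.8 km  (cumulative 338.8 km)
Delta→Echo: 246.2 km  (cumulative 584.9 km)
Total route length ≈ 585 km.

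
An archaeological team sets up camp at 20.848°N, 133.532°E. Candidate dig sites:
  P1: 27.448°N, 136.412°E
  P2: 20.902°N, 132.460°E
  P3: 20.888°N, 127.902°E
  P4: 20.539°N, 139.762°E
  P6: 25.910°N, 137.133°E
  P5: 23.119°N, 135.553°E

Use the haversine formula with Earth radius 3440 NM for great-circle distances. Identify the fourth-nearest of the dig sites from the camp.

P4

Distance to each, sorted:
P2: 60.2 NM
P5: 176.8 NM
P3: 315.8 NM
P4: 350.4 NM
P6: 362.9 NM
P1: 426.5 NM
The fourth-nearest is P4 at 350.4 NM.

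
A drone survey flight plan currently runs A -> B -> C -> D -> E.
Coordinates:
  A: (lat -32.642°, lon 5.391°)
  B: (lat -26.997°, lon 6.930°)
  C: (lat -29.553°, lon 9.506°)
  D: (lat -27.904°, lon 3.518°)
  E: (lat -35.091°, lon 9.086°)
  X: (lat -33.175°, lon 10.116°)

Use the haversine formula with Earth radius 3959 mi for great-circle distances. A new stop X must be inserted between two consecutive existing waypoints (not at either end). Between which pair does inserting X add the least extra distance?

Added distance for inserting X between each consecutive pair:
A–B: 343.1 mi
B–C: 484.1 mi
C–D: 407.9 mi
D–E: 85.3 mi
Smallest added distance is 85.3 mi, inserting between D and E.

between D and E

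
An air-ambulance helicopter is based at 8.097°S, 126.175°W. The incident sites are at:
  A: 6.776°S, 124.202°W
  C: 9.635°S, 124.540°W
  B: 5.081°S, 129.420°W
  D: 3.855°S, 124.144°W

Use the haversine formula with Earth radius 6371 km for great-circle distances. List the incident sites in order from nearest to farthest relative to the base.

C, A, B, D

Distance from the base at 8.097°S, 126.175°W to each:
C 9.635°S, 124.540°W: 248.0 km
A 6.776°S, 124.202°W: 262.5 km
B 5.081°S, 129.420°W: 490.8 km
D 3.855°S, 124.144°W: 522.4 km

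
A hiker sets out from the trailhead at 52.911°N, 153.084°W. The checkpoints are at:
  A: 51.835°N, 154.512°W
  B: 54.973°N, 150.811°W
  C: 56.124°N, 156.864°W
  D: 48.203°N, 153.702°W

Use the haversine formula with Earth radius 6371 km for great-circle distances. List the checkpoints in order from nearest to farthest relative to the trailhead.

Distance from the trailhead at 52.911°N, 153.084°W to each:
A 51.835°N, 154.512°W: 154.0 km
B 54.973°N, 150.811°W: 273.3 km
C 56.124°N, 156.864°W: 432.5 km
D 48.203°N, 153.702°W: 525.3 km

A, B, C, D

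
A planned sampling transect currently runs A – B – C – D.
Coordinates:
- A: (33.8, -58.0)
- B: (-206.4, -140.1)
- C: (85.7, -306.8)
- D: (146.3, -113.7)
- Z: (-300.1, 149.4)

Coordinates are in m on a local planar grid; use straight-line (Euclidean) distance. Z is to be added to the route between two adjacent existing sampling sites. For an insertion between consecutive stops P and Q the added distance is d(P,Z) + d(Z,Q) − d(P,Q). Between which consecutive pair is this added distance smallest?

Added distance for inserting Z between each consecutive pair:
A–B: 443.5 m
B–C: 565.4 m
C–D: 913.2 m
Smallest added distance is 443.5 m, inserting between A and B.

between A and B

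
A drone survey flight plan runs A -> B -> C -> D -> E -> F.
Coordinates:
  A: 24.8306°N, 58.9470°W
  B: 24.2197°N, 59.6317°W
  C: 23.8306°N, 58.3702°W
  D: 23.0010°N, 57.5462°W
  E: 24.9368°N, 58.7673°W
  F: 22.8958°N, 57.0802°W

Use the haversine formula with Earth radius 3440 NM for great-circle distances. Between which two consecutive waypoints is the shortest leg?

Leg distances:
A→B: 52.4 NM
B→C: 73.0 NM
C→D: 67.4 NM
D→E: 134.1 NM
E→F: 153.6 NM
The shortest leg is A–B at 52.4 NM.

A–B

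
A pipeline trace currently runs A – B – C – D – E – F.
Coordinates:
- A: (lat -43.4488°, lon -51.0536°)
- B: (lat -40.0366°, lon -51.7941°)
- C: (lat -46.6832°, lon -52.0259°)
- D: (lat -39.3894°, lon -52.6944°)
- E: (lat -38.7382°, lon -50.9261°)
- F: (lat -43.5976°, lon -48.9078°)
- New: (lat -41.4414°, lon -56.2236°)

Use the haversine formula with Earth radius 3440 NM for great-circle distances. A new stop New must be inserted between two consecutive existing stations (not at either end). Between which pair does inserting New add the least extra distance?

between C and D

Added distance for inserting New between each consecutive pair:
A–B: 269.6 NM
B–C: 182.2 NM
C–D: 127.0 NM
D–E: 404.1 NM
E–F: 335.2 NM
Smallest added distance is 127.0 NM, inserting between C and D.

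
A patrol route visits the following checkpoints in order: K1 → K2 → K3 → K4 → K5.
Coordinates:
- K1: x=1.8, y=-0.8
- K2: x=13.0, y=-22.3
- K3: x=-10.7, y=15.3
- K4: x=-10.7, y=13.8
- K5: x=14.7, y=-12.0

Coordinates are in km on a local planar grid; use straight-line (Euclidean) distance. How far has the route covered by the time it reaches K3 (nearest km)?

Leg distances:
K1→K2: 24.2 km  (cumulative 24.2 km)
K2→K3: 44.4 km  (cumulative 68.7 km)
Cumulative distance at K3 ≈ 69 km.

69 km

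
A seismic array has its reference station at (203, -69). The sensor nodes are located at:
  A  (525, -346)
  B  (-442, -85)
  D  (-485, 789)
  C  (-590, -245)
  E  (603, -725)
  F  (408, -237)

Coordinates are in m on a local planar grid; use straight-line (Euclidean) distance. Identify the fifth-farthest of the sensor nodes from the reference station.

Distances from the reference station ((203, -69)):
D: 1099.8 m
C: 812.3 m
E: 768.3 m
B: 645.2 m
A: 424.8 m
F: 265.0 m
The fifth-farthest is A at 424.8 m.

A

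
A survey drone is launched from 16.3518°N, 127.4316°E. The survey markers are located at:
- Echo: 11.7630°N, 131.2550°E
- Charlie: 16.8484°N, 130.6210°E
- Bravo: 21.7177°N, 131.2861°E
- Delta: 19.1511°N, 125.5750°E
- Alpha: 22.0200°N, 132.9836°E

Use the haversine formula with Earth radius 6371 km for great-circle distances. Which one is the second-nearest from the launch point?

Delta

Distance to each, sorted:
Charlie: 344.3 km
Delta: 368.2 km
Echo: 656.0 km
Bravo: 721.1 km
Alpha: 858.4 km
The second-nearest is Delta at 368.2 km.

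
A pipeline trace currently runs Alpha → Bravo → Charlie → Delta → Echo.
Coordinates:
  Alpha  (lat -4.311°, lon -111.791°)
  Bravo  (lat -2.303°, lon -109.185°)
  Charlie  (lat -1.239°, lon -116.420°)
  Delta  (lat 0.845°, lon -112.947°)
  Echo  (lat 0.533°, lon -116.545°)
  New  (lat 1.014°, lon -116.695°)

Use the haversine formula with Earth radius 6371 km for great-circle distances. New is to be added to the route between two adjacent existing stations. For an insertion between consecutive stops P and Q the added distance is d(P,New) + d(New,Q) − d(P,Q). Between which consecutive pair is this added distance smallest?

between Delta and Echo

Added distance for inserting New between each consecutive pair:
Alpha–Bravo: 1352.0 km
Bravo–Charlie: 352.4 km
Charlie–Delta: 219.2 km
Delta–Echo: 71.6 km
Smallest added distance is 71.6 km, inserting between Delta and Echo.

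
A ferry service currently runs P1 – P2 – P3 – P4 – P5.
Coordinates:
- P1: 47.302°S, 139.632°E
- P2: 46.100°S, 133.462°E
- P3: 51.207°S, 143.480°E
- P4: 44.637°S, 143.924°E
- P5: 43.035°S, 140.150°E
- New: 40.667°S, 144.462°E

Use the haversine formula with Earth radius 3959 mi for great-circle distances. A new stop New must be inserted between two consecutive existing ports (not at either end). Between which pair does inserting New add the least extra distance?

between P4 and P5

Added distance for inserting New between each consecutive pair:
P1–P2: 880.4 mi
P2–P3: 820.0 mi
P3–P4: 551.0 mi
P4–P5: 333.1 mi
Smallest added distance is 333.1 mi, inserting between P4 and P5.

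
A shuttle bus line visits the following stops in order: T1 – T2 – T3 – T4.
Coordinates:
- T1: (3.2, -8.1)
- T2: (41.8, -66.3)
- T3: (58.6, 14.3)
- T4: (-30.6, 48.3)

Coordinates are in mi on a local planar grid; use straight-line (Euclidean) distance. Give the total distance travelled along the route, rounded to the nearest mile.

Leg distances:
T1→T2: 69.8 mi  (cumulative 69.8 mi)
T2→T3: 82.3 mi  (cumulative 152.2 mi)
T3→T4: 95.5 mi  (cumulative 247.6 mi)
Total route length ≈ 248 mi.

248 mi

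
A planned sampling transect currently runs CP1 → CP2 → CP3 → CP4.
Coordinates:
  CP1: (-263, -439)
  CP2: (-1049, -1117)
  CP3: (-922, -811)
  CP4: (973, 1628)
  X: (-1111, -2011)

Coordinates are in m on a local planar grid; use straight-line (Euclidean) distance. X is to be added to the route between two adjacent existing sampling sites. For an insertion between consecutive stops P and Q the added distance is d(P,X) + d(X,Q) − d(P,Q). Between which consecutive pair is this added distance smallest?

between CP1 and CP2

Added distance for inserting X between each consecutive pair:
CP1–CP2: 1644.3 m
CP2–CP3: 1779.6 m
CP3–CP4: 2319.6 m
Smallest added distance is 1644.3 m, inserting between CP1 and CP2.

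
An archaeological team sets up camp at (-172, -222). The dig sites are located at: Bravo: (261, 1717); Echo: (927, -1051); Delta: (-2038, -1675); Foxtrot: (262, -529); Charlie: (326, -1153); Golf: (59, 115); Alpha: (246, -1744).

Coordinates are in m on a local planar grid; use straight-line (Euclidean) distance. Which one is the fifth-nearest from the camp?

Distance to each, sorted:
Golf: 408.6 m
Foxtrot: 531.6 m
Charlie: 1055.8 m
Echo: 1376.6 m
Alpha: 1578.4 m
Bravo: 1986.8 m
Delta: 2365.0 m
The fifth-nearest is Alpha at 1578.4 m.

Alpha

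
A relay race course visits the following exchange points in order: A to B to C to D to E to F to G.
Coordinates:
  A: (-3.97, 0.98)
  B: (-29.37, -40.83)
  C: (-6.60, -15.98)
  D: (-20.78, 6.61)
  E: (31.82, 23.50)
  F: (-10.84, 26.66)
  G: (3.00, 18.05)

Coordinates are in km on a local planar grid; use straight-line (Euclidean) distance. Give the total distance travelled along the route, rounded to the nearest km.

224 km

Leg distances:
A→B: 48.9 km  (cumulative 48.9 km)
B→C: 33.7 km  (cumulative 82.6 km)
C→D: 26.7 km  (cumulative 109.3 km)
D→E: 55.2 km  (cumulative 164.5 km)
E→F: 42.8 km  (cumulative 207.3 km)
F→G: 16.3 km  (cumulative 223.6 km)
Total route length ≈ 224 km.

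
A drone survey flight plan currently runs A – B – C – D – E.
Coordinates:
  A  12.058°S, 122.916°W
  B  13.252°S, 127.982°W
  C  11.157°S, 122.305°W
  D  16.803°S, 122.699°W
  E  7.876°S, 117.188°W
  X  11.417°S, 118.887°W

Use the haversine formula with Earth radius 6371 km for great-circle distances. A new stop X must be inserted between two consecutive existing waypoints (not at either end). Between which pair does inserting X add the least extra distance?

Added distance for inserting X between each consecutive pair:
A–B: 887.7 km
B–C: 723.1 km
C–D: 470.9 km
D–E: 3.0 km
Smallest added distance is 3.0 km, inserting between D and E.

between D and E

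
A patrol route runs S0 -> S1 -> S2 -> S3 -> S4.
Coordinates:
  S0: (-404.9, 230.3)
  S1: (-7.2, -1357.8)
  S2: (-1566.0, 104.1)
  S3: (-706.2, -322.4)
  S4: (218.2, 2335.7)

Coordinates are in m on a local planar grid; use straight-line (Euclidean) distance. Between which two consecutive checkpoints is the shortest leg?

S2–S3

Leg distances:
S0→S1: 1637.1 m
S1→S2: 2137.1 m
S2→S3: 959.8 m
S3→S4: 2814.3 m
The shortest leg is S2–S3 at 959.8 m.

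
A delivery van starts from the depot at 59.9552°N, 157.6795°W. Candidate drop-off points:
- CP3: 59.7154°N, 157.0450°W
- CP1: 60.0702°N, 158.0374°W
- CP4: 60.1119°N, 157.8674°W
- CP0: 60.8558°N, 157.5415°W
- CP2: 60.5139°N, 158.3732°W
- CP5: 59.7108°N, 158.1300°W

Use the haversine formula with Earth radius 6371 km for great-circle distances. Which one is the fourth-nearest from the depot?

Distance to each, sorted:
CP4: 20.3 km
CP1: 23.6 km
CP5: 37.0 km
CP3: 44.4 km
CP2: 73.0 km
CP0: 100.4 km
The fourth-nearest is CP3 at 44.4 km.

CP3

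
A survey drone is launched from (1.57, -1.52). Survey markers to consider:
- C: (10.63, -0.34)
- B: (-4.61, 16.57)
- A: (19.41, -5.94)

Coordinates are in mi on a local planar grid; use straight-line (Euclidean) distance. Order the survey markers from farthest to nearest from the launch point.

B, A, C

Distances from the launch point:
B (-4.61, 16.57): 19.1 mi
A (19.41, -5.94): 18.4 mi
C (10.63, -0.34): 9.1 mi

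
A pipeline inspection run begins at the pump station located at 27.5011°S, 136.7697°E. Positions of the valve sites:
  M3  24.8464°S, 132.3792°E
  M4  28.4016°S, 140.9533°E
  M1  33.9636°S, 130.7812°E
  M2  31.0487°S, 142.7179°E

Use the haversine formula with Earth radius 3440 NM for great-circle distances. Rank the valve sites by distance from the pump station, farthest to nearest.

M1, M2, M3, M4

Distance from the pump station at 27.5011°S, 136.7697°E to each:
M1 33.9636°S, 130.7812°E: 495.8 NM
M2 31.0487°S, 142.7179°E: 377.3 NM
M3 24.8464°S, 132.3792°E: 285.2 NM
M4 28.4016°S, 140.9533°E: 228.4 NM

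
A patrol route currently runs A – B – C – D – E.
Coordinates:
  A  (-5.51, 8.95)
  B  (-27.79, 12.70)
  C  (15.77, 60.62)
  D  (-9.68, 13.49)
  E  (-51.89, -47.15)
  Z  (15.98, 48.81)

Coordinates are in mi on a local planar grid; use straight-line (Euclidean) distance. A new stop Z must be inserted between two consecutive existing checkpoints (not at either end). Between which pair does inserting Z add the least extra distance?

between C and D

Added distance for inserting Z between each consecutive pair:
A–B: 79.4 mi
B–C: 3.8 mi
C–D: 1.9 mi
D–E: 87.3 mi
Smallest added distance is 1.9 mi, inserting between C and D.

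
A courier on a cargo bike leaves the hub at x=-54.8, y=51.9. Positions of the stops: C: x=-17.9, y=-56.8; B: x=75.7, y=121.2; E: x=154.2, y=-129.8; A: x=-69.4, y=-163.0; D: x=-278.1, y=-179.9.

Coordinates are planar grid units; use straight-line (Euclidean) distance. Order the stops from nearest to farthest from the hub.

C, B, A, E, D

Distance from the hub at x=-54.8, y=51.9 to each:
C x=-17.9, y=-56.8: 114.8
B x=75.7, y=121.2: 147.8
A x=-69.4, y=-163.0: 215.4
E x=154.2, y=-129.8: 276.9
D x=-278.1, y=-179.9: 321.9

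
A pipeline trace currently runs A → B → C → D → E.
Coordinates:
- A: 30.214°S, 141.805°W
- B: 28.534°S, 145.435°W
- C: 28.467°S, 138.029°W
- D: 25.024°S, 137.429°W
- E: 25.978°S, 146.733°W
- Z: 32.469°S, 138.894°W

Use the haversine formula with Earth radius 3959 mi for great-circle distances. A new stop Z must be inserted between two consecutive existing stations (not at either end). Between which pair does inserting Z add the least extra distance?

between B and C

Added distance for inserting Z between each consecutive pair:
A–B: 459.2 mi
B–C: 306.4 mi
C–D: 562.5 mi
D–E: 589.4 mi
Smallest added distance is 306.4 mi, inserting between B and C.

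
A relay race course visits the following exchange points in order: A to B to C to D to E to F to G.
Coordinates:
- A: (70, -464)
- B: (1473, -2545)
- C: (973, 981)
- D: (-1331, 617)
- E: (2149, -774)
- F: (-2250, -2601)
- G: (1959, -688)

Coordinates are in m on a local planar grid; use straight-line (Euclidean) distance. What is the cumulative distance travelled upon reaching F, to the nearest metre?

16915 m

Leg distances:
A→B: 2509.8 m  (cumulative 2509.8 m)
B→C: 3561.3 m  (cumulative 6071.0 m)
C→D: 2332.6 m  (cumulative 8403.6 m)
D→E: 3747.7 m  (cumulative 12151.3 m)
E→F: 4763.3 m  (cumulative 16914.6 m)
Cumulative distance at F ≈ 16915 m.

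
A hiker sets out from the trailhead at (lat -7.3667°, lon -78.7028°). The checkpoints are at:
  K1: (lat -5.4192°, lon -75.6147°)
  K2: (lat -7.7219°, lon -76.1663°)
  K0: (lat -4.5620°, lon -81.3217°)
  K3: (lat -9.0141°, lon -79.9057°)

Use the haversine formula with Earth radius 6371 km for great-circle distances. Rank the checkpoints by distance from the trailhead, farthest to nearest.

K0, K1, K2, K3

Distances from the trailhead:
K0 (lat -4.5620°, lon -81.3217°): 425.6 km
K1 (lat -5.4192°, lon -75.6147°): 404.1 km
K2 (lat -7.7219°, lon -76.1663°): 282.4 km
K3 (lat -9.0141°, lon -79.9057°): 226.0 km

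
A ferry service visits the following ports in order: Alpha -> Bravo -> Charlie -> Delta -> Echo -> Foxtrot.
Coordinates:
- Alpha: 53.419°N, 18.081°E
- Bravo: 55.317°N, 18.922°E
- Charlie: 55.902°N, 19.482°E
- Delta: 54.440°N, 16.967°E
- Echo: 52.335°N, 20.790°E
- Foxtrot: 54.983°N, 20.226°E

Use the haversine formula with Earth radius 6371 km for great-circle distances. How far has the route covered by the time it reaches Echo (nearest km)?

Leg distances:
Alpha→Bravo: 218.0 km  (cumulative 218.0 km)
Bravo→Charlie: 73.9 km  (cumulative 291.9 km)
Charlie→Delta: 227.9 km  (cumulative 519.8 km)
Delta→Echo: 345.0 km  (cumulative 864.7 km)
Cumulative distance at Echo ≈ 865 km.

865 km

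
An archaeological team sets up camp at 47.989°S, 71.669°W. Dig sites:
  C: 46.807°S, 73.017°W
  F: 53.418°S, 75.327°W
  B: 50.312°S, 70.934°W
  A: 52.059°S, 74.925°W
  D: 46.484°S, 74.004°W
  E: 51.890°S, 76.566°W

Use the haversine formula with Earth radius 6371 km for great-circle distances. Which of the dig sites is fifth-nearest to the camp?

E

Distance to each, sorted:
C: 166.0 km
D: 243.0 km
B: 263.8 km
A: 508.7 km
E: 557.4 km
F: 656.1 km
The fifth-nearest is E at 557.4 km.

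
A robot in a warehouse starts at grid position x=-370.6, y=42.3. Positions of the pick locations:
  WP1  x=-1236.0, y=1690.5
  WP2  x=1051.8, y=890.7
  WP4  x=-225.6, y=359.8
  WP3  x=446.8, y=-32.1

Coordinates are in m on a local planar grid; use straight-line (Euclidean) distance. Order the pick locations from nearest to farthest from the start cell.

Distance from the start cell at x=-370.6, y=42.3 to each:
WP4 x=-225.6, y=359.8: 349.0 m
WP3 x=446.8, y=-32.1: 820.8 m
WP2 x=1051.8, y=890.7: 1656.2 m
WP1 x=-1236.0, y=1690.5: 1861.6 m

WP4, WP3, WP2, WP1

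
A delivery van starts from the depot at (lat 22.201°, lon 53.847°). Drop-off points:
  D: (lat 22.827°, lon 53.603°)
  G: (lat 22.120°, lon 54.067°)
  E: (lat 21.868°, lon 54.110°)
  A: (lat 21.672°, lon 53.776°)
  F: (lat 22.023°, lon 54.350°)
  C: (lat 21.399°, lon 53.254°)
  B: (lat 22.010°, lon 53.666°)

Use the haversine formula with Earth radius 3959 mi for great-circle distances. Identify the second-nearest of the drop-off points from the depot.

B

Distances from the depot ((lat 22.201°, lon 53.847°)):
G: 15.2 mi
B: 17.6 mi
E: 28.5 mi
F: 34.5 mi
A: 36.8 mi
D: 46.0 mi
C: 67.2 mi
The second-nearest is B at 17.6 mi.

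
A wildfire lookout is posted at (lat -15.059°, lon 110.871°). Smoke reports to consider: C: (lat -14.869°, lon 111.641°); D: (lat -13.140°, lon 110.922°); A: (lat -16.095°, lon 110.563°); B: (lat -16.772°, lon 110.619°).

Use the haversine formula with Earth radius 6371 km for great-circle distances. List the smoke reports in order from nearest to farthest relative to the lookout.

Distances from the lookout:
C (lat -14.869°, lon 111.641°): 85.4 km
A (lat -16.095°, lon 110.563°): 119.8 km
B (lat -16.772°, lon 110.619°): 192.4 km
D (lat -13.140°, lon 110.922°): 213.5 km

C, A, B, D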